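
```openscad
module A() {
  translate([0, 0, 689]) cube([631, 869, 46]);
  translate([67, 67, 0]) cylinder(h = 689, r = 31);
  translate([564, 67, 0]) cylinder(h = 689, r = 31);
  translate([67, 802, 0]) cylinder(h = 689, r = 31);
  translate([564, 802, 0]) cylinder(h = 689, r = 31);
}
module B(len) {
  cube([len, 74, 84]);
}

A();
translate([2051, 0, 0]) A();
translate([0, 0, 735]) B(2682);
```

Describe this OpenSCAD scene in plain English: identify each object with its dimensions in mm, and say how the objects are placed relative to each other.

A is a table: top 631 mm (x) × 869 mm (y), 46 mm thick, upper face at z = 735 mm, on four round legs of 62 mm diameter, each leg's bounding box inset 36 mm from the nearest pair of top edges, running from z = 0 to the bottom of the top.

B is a rectangular beam 2682 mm long (x), 74 mm deep (y), 84 mm thick (z).

The beam spans the tops of two tables placed 1420 mm apart, resting at z = 735 mm.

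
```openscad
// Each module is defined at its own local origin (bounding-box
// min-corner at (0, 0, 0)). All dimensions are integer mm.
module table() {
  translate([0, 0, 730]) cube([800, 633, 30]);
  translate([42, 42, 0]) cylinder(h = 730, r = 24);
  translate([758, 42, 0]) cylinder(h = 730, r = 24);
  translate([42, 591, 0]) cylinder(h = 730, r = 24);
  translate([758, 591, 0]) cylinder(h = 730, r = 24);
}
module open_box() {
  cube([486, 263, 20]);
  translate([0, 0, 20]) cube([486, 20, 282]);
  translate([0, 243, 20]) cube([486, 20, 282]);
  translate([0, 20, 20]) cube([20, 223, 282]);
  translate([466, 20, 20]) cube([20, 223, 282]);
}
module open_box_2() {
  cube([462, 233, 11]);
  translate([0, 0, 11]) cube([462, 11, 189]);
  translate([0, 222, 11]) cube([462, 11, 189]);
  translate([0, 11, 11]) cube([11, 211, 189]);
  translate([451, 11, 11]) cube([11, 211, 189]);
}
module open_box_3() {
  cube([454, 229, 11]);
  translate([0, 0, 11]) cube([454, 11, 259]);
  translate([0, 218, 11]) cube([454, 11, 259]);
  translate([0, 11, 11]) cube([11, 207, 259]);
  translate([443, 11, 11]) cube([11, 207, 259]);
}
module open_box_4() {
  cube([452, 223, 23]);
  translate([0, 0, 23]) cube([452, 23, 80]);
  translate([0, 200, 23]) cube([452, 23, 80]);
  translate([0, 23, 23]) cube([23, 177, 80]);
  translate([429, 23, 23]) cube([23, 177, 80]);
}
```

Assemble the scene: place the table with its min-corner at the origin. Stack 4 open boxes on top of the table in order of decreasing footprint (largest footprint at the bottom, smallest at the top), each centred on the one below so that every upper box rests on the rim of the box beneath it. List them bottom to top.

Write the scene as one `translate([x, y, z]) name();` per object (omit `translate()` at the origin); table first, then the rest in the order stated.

table();
translate([157, 185, 760]) open_box();
translate([169, 200, 1062]) open_box_2();
translate([173, 202, 1262]) open_box_3();
translate([174, 205, 1532]) open_box_4();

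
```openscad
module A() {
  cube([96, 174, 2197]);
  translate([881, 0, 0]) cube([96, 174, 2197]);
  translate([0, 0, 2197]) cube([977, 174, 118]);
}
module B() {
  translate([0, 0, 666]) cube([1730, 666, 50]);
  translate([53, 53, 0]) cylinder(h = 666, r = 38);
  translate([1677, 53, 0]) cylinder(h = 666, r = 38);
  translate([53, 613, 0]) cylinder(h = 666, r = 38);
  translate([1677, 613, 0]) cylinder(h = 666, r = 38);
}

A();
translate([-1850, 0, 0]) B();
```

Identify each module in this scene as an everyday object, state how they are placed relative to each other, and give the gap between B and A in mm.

A is a door frame. B is a table. The table is on the floor beside the door frame on its −x side. The gap between the table and the door frame is 120 mm.

The table's nearest face is 120 mm from the door frame's −x face.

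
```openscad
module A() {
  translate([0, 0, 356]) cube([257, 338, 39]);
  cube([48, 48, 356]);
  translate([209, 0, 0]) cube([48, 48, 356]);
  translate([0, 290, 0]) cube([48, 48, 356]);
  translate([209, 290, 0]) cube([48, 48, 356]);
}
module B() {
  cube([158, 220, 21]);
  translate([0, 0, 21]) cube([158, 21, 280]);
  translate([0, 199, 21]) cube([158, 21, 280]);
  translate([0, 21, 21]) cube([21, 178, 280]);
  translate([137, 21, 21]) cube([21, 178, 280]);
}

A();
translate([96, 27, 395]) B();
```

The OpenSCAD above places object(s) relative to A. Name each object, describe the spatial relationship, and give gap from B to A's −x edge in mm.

The open box's min-x is at 96; the stool's min-x is 0; gap = 96 mm.

A is a stool. B is an open box. The open box is on top of the stool. The gap from the open box to the stool's −x edge is 96 mm.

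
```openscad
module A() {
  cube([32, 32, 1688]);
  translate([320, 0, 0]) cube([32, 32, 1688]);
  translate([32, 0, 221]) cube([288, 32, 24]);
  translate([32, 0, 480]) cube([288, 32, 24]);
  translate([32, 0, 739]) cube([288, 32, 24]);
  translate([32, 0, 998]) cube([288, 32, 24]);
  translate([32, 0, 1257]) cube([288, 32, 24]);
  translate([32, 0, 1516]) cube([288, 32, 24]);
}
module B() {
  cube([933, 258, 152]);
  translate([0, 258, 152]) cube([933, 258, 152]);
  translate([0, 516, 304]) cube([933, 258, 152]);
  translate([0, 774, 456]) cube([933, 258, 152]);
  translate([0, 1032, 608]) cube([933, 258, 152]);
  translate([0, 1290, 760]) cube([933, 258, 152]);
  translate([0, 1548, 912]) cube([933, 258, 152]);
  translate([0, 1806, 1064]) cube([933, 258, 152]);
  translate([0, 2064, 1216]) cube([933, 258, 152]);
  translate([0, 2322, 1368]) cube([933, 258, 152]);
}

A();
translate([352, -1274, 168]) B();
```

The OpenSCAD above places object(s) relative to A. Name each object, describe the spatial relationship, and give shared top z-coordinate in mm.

Both tops at z = 1688 mm.

A is a ladder. B is a staircase. The staircase is beside the ladder with their tops flush at z = 1688. The shared top z-coordinate is 1688 mm.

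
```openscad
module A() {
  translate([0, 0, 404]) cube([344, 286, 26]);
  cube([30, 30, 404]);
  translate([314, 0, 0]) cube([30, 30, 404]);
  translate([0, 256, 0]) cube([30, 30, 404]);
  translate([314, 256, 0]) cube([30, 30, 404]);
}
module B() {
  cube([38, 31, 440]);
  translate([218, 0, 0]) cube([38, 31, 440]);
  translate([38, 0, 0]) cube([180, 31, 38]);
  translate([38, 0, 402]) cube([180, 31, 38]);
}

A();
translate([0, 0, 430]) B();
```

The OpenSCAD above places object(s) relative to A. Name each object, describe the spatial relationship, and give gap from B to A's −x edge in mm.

The picture frame's min-x is at 0; the stool's min-x is 0; gap = 0 mm.

A is a stool. B is a picture frame. The picture frame is on top of the stool. The gap from the picture frame to the stool's −x edge is 0 mm.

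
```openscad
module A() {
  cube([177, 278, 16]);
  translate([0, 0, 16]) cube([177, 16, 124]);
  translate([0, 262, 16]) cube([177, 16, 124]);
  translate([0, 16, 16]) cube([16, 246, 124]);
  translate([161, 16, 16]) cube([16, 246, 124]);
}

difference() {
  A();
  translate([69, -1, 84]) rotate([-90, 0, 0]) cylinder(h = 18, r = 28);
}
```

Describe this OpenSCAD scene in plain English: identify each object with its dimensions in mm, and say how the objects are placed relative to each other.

A is an open-topped rectangular box: outside dimensions 177×278×140 mm, with a uniform wall and base thickness of 16 mm. The base is a full 177×278 slab on the floor; four walls sit on top of the base. The front and back walls (the −y and +y sides) span the full width; the two side walls fit between them.

The open box has a circular hole of radius 28 mm through its front wall, centred at (x = 69, z = 84).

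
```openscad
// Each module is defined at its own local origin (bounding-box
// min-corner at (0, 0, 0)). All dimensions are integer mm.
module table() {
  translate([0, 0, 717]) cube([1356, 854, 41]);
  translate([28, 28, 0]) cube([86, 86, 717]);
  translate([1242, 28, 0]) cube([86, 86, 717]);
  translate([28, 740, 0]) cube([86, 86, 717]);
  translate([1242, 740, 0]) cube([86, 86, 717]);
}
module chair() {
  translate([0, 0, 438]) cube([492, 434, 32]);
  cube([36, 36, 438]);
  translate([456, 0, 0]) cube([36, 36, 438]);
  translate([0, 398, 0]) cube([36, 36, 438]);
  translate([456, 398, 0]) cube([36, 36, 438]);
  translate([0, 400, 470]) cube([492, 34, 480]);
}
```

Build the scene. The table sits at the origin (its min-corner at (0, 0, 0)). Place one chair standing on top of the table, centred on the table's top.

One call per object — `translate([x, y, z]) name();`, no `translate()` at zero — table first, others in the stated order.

table();
translate([432, 210, 758]) chair();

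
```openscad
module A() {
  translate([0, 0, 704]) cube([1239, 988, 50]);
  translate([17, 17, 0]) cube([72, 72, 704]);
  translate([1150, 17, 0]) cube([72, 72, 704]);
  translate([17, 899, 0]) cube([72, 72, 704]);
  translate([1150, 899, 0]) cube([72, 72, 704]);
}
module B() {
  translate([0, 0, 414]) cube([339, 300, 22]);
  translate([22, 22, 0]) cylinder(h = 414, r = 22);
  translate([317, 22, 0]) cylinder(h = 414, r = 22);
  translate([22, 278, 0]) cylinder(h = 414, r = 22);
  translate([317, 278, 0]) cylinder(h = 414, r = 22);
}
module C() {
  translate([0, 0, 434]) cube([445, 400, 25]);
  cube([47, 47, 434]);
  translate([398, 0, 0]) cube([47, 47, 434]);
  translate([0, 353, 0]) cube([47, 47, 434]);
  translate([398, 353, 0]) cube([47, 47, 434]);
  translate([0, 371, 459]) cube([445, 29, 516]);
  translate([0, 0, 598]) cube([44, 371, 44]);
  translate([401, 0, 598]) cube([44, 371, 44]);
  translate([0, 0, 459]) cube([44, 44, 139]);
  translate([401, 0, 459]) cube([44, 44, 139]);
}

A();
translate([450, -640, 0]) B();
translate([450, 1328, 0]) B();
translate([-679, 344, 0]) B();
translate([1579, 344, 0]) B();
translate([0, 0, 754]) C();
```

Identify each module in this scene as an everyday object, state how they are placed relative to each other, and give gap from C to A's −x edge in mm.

A is a table. B is a stool. C is a chair. Four stools sit around the table at the −y, +y, −x, +x sides. The chair is on top of the table. The gap from the chair to the table's −x edge is 0 mm.

The chair's min-x is at 0; the table's min-x is 0; gap = 0 mm.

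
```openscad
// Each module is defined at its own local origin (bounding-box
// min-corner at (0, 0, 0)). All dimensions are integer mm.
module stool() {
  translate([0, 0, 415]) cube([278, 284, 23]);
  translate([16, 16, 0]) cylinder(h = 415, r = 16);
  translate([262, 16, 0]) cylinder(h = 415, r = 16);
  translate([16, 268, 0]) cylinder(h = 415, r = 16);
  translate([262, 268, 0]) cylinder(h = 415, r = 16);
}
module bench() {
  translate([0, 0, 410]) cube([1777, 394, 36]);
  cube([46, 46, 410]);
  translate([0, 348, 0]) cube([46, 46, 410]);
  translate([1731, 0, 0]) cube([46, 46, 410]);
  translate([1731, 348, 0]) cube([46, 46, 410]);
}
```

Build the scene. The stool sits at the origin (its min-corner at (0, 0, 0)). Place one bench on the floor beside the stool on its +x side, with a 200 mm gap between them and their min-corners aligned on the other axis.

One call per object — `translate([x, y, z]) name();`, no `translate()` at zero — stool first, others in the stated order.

stool();
translate([478, 0, 0]) bench();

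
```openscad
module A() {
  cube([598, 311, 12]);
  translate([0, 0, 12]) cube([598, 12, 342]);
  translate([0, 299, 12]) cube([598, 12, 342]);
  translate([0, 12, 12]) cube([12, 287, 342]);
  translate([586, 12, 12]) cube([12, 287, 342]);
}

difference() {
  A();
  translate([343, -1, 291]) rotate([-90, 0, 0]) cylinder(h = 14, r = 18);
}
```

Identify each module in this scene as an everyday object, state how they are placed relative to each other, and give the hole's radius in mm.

The subtracted cylinder has r = 18 mm.

A is an open box. The open box has a circular hole through its front wall. The hole's radius is 18 mm.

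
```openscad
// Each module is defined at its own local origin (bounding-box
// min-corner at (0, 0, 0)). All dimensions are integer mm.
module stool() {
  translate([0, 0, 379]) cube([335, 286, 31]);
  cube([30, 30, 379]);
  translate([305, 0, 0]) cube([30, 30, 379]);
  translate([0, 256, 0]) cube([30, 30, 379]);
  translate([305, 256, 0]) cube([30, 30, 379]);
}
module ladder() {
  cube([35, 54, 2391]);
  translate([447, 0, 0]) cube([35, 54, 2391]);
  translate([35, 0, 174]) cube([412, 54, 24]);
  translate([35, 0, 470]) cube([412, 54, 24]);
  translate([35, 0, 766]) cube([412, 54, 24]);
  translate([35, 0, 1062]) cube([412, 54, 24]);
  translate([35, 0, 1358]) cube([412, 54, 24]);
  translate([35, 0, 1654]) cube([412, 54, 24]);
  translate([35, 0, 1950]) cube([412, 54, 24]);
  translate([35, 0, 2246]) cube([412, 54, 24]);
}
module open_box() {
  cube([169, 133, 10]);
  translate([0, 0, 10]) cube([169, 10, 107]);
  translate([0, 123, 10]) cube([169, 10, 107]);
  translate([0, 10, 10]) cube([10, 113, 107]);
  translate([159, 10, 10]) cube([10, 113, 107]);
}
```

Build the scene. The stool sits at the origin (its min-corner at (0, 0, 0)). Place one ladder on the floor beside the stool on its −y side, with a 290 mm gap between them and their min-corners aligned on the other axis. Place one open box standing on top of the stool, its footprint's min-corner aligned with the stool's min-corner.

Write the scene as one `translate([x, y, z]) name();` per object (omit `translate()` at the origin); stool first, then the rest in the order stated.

stool();
translate([0, -344, 0]) ladder();
translate([0, 0, 410]) open_box();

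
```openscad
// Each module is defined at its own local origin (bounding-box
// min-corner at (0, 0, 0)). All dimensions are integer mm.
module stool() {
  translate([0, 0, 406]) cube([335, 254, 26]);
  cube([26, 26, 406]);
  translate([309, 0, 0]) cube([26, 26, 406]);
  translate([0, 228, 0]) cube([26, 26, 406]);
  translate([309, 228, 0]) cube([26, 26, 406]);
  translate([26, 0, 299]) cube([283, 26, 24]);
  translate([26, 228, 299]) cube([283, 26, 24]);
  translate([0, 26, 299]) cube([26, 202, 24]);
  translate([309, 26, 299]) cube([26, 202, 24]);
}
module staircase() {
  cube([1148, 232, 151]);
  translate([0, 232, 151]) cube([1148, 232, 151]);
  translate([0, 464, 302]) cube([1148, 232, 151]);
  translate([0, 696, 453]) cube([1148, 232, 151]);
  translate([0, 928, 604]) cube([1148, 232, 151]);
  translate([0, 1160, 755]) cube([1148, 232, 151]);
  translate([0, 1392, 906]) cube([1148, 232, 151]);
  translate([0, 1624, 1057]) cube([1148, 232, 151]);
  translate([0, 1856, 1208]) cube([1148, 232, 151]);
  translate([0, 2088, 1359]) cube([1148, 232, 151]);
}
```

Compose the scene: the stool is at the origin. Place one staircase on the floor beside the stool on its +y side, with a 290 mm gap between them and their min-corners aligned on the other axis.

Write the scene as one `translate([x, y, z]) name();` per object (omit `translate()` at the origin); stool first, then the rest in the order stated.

stool();
translate([0, 544, 0]) staircase();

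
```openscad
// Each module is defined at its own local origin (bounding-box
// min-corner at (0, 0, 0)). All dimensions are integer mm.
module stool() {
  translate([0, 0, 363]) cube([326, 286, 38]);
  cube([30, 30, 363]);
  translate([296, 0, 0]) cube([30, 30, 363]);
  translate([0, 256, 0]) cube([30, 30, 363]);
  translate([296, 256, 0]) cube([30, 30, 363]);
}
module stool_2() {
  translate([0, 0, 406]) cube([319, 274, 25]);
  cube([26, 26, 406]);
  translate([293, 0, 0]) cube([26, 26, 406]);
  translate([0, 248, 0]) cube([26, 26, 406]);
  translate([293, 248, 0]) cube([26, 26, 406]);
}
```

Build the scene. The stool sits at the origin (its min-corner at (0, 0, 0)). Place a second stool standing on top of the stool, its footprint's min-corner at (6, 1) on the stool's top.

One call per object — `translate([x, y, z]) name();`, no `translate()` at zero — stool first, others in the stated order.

stool();
translate([6, 1, 401]) stool_2();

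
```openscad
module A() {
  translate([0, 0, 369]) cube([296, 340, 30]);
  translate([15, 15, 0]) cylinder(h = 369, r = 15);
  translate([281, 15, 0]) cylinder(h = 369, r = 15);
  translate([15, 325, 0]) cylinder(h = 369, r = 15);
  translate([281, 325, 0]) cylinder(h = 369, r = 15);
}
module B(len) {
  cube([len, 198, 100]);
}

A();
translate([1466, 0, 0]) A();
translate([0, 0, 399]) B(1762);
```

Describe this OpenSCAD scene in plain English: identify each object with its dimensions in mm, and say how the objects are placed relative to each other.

A is a simple wooden stool: a rectangular seat 296 mm (x) by 340 mm (y), 30 mm thick, top face at z = 399 mm, on four round legs, each 30 mm in diameter. The legs rest on z = 0, each leg's axis is inset half a diameter from the nearest pair of seat edges (so the leg's bounding box is flush with the corner).

B is a rectangular beam 1762 mm long (x), 198 mm deep (y), 100 mm thick (z).

The beam spans the tops of two stools placed 1170 mm apart, resting at z = 399 mm.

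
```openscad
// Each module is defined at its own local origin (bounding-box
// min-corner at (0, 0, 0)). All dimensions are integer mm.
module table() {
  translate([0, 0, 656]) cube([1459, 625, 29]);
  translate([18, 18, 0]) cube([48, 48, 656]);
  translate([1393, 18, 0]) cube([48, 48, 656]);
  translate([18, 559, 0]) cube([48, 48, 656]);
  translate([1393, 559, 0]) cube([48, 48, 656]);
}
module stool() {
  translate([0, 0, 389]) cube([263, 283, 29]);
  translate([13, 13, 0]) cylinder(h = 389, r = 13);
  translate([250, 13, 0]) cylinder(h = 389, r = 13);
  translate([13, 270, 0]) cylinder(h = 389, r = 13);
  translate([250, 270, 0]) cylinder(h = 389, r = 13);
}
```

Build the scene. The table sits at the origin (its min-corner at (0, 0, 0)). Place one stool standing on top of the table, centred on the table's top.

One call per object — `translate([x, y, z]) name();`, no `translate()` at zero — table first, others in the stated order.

table();
translate([598, 171, 685]) stool();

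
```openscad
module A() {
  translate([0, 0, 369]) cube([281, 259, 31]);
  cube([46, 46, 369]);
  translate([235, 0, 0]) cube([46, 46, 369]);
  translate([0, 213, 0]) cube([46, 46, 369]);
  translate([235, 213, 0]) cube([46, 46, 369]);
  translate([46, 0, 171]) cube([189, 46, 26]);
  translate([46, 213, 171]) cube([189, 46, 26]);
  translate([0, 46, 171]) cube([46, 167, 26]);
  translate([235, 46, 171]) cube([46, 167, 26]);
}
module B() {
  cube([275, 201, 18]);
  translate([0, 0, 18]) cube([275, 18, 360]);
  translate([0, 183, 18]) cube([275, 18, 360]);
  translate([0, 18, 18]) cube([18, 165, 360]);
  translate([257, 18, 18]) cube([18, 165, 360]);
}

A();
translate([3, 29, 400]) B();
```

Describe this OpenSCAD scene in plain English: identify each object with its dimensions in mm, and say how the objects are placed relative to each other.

A is a four-legged stool. The seat is 281×259 mm, 31 mm thick, top at z = 400 mm. It stands on four square legs, each 46×46 mm in cross-section, from z = 0 to the seat underside, each flush with a corner of the seat. Four stretchers, 46 mm wide and 26 mm tall, connect adjacent legs with their undersides at z = 171 mm, each running between the inner faces of the legs it joins and aligned with the legs' outer faces on the other axis.

B is an open storage box with external size 275×201×378 mm and wall thickness 18 mm (the base is also 18 mm thick). The base covers the whole footprint; the four walls stand on the base, with the y-facing walls full-width and the x-facing walls fitting between their inner faces.

The open box is on top of the stool, centred.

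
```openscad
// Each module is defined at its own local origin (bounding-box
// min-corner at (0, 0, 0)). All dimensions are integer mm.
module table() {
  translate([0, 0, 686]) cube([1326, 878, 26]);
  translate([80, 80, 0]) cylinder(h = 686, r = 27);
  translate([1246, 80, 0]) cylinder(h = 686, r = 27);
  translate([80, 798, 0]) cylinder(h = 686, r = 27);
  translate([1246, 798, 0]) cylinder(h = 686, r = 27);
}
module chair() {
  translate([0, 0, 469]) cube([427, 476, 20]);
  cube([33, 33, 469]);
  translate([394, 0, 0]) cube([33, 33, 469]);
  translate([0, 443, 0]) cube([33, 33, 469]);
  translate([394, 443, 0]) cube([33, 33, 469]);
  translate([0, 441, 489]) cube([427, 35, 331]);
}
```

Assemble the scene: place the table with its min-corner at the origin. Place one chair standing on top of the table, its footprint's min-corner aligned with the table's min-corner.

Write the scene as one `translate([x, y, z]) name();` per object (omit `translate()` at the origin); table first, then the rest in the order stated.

table();
translate([0, 0, 712]) chair();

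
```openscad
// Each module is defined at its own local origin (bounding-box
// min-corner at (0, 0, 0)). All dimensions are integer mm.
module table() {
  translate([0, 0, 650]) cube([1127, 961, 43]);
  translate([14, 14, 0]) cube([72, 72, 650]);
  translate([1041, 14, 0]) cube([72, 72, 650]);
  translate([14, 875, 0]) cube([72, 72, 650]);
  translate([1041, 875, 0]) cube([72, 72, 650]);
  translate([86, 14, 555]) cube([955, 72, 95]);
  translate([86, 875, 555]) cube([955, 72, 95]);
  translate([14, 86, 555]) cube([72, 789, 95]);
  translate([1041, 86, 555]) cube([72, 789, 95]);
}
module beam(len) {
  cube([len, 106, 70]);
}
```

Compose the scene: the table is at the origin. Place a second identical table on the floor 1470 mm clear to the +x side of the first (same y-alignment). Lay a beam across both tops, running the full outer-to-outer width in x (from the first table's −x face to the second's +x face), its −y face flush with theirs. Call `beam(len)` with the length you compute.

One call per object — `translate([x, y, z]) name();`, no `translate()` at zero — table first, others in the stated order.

table();
translate([2597, 0, 0]) table();
translate([0, 0, 693]) beam(3724);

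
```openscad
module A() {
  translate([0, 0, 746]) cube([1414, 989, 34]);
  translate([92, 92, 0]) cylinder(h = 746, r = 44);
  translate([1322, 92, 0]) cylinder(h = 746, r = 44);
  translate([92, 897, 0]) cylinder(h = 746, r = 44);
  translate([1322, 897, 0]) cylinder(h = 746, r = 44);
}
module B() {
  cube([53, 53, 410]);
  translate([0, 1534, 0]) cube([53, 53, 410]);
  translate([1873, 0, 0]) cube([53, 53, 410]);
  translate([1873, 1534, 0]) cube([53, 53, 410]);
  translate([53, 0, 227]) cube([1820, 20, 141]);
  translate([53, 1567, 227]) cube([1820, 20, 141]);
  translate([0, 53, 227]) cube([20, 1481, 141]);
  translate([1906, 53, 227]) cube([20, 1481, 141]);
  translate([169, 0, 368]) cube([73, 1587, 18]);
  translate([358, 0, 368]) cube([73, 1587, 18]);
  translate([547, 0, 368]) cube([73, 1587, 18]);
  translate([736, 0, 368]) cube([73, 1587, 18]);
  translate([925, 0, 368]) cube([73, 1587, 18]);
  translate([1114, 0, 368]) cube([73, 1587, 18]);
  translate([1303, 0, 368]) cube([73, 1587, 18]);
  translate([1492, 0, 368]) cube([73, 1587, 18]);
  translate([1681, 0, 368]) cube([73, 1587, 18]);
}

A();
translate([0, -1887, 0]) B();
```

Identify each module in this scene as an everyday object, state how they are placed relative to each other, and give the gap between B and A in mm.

The bed frame's nearest face is 300 mm from the table's −y face.

A is a table. B is a bed frame. The bed frame is on the floor beside the table on its −y side. The gap between the bed frame and the table is 300 mm.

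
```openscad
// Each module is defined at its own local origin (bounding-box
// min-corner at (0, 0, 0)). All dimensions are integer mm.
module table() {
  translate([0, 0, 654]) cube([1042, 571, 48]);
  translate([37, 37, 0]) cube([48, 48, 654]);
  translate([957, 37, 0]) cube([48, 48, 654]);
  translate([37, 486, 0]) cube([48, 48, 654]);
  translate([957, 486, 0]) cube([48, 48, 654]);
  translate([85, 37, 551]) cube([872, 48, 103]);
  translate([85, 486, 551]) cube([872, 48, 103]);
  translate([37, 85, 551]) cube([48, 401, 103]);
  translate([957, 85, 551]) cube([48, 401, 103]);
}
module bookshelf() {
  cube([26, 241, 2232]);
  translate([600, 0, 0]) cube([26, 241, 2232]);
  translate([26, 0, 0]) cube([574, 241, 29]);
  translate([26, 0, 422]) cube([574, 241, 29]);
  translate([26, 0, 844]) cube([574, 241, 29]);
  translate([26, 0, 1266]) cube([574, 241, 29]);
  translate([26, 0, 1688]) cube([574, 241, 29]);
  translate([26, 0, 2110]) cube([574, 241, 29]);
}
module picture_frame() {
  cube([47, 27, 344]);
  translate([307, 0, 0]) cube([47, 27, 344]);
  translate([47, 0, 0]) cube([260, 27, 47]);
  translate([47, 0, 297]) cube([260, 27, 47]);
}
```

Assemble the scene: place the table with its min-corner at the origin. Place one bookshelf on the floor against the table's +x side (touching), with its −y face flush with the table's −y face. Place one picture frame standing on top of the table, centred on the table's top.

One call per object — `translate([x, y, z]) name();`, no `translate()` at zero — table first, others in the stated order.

table();
translate([1042, 0, 0]) bookshelf();
translate([344, 272, 702]) picture_frame();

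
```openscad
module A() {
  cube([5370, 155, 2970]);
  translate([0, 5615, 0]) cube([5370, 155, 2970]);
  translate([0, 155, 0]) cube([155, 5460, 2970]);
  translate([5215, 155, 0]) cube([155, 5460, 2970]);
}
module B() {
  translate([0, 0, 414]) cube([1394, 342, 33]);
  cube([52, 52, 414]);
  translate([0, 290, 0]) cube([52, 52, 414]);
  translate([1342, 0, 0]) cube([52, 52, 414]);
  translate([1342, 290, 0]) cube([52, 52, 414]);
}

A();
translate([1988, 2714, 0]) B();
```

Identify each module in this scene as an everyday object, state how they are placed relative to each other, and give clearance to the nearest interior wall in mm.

A is a house frame. B is a bench. The bench sits inside the house frame, centred. The clearance to the nearest interior wall is 1833 mm.

Clearances: x = 1833, y = 2559; minimum 1833 mm.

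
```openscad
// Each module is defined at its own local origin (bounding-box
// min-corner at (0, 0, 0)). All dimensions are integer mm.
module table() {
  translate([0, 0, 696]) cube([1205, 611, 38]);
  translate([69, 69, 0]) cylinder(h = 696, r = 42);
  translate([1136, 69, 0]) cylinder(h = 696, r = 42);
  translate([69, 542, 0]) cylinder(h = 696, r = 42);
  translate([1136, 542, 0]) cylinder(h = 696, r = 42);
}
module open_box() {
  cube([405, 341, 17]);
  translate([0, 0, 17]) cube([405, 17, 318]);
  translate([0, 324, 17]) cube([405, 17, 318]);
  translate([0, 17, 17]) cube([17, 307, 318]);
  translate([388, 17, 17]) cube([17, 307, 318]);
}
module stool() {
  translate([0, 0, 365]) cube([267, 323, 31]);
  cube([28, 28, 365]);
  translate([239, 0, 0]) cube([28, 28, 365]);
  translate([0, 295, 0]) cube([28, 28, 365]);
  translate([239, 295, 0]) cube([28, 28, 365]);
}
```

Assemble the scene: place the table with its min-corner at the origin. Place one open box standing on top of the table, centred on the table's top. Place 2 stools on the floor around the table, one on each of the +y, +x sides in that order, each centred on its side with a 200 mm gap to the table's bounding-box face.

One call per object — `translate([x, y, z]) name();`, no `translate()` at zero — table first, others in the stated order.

table();
translate([400, 135, 734]) open_box();
translate([469, 811, 0]) stool();
translate([1405, 144, 0]) stool();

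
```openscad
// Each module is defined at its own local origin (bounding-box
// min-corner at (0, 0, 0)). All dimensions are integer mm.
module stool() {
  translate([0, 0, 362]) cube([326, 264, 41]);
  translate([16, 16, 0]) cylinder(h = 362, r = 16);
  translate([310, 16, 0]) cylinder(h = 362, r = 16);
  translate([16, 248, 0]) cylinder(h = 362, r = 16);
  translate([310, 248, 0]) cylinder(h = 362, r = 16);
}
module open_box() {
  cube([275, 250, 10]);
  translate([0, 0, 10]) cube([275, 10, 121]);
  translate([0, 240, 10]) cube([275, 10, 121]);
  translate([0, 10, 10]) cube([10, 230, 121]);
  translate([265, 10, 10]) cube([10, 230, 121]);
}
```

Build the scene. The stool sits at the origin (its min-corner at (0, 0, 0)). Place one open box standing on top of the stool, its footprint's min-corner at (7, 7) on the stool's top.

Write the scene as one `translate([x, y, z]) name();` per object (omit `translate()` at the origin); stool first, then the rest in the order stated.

stool();
translate([7, 7, 403]) open_box();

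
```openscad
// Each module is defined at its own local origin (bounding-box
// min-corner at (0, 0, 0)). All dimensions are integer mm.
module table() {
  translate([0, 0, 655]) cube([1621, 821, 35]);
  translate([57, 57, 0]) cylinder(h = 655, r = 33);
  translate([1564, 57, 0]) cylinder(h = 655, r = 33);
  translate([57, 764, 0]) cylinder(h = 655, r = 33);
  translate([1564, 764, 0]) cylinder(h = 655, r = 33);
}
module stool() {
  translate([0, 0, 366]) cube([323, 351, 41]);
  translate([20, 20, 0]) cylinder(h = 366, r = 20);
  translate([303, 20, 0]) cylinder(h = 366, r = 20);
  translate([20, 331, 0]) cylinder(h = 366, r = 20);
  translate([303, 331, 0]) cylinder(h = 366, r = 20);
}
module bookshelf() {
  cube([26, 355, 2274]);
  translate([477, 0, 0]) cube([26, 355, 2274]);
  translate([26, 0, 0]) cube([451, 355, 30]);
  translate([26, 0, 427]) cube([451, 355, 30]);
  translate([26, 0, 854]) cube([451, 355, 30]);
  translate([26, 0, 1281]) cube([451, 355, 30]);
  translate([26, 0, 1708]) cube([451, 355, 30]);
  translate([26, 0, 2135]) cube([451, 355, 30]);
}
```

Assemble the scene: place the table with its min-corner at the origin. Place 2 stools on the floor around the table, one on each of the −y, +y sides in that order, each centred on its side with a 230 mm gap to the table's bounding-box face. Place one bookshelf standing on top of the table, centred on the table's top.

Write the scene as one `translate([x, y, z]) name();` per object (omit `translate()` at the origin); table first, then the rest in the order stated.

table();
translate([649, -581, 0]) stool();
translate([649, 1051, 0]) stool();
translate([559, 233, 690]) bookshelf();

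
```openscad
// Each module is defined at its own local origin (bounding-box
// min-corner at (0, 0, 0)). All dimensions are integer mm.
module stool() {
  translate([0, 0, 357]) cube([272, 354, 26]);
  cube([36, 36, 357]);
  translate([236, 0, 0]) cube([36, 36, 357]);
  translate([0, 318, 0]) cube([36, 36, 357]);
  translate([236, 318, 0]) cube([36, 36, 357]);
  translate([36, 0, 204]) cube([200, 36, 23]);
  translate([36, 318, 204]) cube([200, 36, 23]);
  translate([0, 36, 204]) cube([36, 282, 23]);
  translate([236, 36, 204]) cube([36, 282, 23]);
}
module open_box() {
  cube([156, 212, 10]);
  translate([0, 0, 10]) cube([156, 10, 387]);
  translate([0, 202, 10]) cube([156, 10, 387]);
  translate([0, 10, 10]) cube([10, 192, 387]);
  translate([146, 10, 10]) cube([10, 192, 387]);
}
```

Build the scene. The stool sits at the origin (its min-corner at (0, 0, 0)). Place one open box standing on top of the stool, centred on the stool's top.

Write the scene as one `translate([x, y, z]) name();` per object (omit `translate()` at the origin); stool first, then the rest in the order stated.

stool();
translate([58, 71, 383]) open_box();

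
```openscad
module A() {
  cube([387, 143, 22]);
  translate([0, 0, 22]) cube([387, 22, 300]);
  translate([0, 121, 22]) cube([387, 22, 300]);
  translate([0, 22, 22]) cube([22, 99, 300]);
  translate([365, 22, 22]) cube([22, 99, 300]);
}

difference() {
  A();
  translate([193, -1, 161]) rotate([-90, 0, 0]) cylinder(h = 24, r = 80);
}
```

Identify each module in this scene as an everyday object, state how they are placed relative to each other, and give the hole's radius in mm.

A is an open box. The open box has a circular hole through its front wall. The hole's radius is 80 mm.

The subtracted cylinder has r = 80 mm.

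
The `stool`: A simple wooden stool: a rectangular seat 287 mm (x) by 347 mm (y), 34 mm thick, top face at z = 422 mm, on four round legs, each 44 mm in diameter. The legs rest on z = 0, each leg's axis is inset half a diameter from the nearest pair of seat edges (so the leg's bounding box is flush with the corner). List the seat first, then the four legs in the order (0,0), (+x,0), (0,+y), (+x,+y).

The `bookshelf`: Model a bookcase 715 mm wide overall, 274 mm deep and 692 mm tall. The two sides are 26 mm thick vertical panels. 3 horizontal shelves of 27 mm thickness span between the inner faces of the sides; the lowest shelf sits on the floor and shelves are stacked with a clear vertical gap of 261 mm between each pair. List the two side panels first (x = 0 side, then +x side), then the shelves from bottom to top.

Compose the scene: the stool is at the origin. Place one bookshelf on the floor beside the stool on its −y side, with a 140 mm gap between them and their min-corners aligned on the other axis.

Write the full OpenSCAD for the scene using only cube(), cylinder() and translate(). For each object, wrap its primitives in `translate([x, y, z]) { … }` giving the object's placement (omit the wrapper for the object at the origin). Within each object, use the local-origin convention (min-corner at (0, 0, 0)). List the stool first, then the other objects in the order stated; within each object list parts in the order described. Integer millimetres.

translate([0, 0, 388]) cube([287, 347, 34]);
translate([22, 22, 0]) cylinder(h = 388, r = 22);
translate([265, 22, 0]) cylinder(h = 388, r = 22);
translate([22, 325, 0]) cylinder(h = 388, r = 22);
translate([265, 325, 0]) cylinder(h = 388, r = 22);
translate([0, -414, 0]) {
  cube([26, 274, 692]);
  translate([689, 0, 0]) cube([26, 274, 692]);
  translate([26, 0, 0]) cube([663, 274, 27]);
  translate([26, 0, 288]) cube([663, 274, 27]);
  translate([26, 0, 576]) cube([663, 274, 27]);
}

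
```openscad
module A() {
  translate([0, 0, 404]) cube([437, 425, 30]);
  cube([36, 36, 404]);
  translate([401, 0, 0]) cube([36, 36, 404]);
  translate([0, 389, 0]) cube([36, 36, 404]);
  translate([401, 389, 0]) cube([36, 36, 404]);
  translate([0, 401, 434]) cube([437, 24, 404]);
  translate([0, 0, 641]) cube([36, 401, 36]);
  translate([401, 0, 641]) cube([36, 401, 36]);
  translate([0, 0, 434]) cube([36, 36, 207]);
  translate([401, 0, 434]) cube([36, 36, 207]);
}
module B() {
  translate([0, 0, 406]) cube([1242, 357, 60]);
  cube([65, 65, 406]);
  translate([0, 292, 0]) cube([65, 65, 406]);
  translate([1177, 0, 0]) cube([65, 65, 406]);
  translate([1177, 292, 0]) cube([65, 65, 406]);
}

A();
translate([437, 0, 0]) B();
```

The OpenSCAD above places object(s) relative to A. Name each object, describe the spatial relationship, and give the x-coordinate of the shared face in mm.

A is a chair. B is a bench. The bench is against the chair's +x side, with their −y faces flush. The x-coordinate of the shared face is 437 mm.

The chair's +x face and the bench's −x face are both at x = 437 mm.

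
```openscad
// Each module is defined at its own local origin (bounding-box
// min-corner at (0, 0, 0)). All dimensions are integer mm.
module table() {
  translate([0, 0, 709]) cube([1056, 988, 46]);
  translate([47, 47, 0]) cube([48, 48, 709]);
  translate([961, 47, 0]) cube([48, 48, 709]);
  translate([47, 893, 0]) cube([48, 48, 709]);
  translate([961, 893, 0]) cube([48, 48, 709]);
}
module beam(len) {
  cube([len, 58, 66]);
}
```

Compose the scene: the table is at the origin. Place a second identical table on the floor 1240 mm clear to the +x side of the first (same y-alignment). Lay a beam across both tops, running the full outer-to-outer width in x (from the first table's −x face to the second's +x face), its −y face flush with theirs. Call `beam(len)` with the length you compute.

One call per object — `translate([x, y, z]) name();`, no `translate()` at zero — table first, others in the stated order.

table();
translate([2296, 0, 0]) table();
translate([0, 0, 755]) beam(3352);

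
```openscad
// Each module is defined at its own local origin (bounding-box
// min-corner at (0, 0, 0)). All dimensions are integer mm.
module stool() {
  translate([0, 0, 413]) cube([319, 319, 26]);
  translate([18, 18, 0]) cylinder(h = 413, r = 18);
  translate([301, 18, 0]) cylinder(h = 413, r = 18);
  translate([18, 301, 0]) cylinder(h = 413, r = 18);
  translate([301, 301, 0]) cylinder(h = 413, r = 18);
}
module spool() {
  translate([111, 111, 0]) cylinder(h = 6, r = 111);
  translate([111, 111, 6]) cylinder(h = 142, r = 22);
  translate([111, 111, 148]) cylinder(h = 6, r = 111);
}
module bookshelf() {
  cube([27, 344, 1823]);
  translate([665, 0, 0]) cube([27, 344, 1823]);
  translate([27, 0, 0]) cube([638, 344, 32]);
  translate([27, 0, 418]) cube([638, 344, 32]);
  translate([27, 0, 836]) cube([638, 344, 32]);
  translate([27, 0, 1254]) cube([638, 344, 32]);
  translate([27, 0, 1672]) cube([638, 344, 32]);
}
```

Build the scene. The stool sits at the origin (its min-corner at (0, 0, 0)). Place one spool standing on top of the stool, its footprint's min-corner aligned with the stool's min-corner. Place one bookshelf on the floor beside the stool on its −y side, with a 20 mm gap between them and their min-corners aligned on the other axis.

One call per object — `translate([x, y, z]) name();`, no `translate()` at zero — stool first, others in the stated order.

stool();
translate([0, 0, 439]) spool();
translate([0, -364, 0]) bookshelf();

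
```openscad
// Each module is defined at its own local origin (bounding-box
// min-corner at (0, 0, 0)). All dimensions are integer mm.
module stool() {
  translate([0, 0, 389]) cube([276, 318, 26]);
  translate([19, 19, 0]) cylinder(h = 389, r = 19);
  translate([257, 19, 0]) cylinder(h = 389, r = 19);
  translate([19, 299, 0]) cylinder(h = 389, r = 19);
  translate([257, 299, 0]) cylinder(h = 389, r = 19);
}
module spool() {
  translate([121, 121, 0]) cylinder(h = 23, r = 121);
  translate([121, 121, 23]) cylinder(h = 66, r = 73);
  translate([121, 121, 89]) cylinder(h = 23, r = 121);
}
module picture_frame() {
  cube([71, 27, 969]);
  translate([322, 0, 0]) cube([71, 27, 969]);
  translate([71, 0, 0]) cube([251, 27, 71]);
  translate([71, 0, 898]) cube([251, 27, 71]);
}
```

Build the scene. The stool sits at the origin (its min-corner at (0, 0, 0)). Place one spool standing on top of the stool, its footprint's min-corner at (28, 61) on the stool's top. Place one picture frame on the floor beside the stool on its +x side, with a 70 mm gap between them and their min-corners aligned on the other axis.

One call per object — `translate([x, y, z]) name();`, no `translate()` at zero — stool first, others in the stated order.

stool();
translate([28, 61, 415]) spool();
translate([346, 0, 0]) picture_frame();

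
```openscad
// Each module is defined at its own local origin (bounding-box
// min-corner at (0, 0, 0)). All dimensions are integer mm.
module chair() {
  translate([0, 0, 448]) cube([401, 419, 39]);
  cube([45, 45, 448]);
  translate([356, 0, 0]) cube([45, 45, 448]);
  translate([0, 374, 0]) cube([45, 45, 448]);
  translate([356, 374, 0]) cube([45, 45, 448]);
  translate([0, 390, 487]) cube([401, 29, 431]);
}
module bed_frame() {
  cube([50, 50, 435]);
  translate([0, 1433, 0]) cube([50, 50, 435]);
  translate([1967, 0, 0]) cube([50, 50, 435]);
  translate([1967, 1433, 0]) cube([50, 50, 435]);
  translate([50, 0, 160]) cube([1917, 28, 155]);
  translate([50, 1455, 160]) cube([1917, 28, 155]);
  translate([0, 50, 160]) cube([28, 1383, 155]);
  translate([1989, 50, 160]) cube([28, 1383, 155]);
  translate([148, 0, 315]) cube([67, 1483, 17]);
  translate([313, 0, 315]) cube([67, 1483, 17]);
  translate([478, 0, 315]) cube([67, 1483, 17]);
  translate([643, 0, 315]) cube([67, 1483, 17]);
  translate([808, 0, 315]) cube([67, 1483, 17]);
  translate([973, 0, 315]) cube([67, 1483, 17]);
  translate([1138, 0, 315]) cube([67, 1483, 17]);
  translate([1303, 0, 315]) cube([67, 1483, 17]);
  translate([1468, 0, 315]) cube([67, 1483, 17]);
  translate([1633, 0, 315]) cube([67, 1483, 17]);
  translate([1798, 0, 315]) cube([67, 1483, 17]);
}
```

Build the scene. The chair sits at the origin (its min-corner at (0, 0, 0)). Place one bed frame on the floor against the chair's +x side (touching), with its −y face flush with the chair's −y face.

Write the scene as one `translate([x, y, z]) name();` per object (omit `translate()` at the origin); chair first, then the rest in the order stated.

chair();
translate([401, 0, 0]) bed_frame();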